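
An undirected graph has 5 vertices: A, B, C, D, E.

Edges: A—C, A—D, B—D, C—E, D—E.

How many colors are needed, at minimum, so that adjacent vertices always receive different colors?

A and D are adjacent, so at least 2 colors are needed.
2 colors suffice: A=blue, B=blue, C=red, D=red, E=blue. No two adjacent vertices share a color.

2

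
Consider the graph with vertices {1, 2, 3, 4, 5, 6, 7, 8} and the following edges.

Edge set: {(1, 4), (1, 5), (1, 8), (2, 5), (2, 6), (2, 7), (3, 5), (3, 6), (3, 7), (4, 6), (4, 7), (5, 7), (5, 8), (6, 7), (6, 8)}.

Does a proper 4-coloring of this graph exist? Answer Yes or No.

The chromatic number is 3. 4, 6, 7 are mutually adjacent, so at least 3 colors are needed.
3 colors suffice: color red → {1, 7}; color blue → {5, 6}; color green → {2, 3, 4, 8}.
Since 4 ≥ 3, a proper 4-coloring certainly exists.

Yes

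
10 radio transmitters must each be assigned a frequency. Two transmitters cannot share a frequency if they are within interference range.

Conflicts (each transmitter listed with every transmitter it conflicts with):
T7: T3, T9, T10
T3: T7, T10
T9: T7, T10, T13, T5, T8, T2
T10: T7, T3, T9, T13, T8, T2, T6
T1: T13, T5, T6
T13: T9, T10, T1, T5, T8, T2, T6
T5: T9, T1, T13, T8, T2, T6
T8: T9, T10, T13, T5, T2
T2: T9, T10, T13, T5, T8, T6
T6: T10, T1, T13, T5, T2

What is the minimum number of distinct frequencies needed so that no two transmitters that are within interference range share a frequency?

T9, T10, T13, T8, T2 all conflict with each other, so at least 5 frequencies are needed.
5 frequencies suffice: frequency 1 → {T7, T13}; frequency 2 → {T10, T5}; frequency 3 → {T3, T1, T2}; frequency 4 → {T9, T6}; frequency 5 → {T8}. No two conflicting transmitters share a frequency.

5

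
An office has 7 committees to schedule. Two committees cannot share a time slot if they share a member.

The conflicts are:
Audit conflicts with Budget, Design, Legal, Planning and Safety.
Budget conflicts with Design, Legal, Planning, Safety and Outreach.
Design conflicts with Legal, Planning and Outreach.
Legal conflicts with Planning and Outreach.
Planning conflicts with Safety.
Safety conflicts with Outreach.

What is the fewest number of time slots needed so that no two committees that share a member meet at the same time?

Audit, Budget, Design, Legal, Planning are mutually in conflict, so at least 5 time slots are needed.
5 time slots suffice: Audit=4, Budget=1, Design=5, Legal=2, Planning=3, Safety=2, Outreach=3. Every pair that conflicts lands in different time slots.

5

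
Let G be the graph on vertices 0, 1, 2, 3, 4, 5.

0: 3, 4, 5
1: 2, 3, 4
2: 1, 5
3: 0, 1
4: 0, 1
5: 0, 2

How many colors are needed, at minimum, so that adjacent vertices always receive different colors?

The cycle 0-4-1-2-5-0 has odd length 5, so it cannot be 2-colored; at least 3 colors are needed.
One proper 3-coloring: 0=a, 1=a, 2=c, 3=b, 4=b, 5=b. Every edge joins two different colors.

3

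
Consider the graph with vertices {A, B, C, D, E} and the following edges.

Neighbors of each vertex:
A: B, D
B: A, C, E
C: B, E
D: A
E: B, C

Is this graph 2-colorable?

B, C, E are mutually adjacent, so at least 3 colors are needed.
So 2 colors are not enough.

No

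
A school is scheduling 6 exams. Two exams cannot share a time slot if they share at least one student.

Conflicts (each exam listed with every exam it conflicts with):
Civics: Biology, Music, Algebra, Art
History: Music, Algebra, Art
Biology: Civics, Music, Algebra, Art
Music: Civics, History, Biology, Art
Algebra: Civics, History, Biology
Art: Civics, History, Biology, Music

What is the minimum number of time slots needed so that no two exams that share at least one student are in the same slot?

4

Civics, Biology, Music, Art pairwise conflict, so at least 4 time slots are needed.
4 time slots suffice: time slot 1 → {Algebra, Art}; time slot 2 → {Music}; time slot 3 → {Civics, History}; time slot 4 → {Biology}. Every pair that conflicts lands in different time slots.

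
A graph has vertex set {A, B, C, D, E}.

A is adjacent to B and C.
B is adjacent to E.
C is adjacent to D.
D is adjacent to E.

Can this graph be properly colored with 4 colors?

The chromatic number is 3. The cycle C-A-B-E-D-C has odd length 5, so it cannot be 2-colored; at least 3 colors are needed.
A valid assignment using 3 colors: A=blue, B=red, C=green, D=red, E=blue.
Since 4 ≥ 3, a proper 4-coloring certainly exists.

Yes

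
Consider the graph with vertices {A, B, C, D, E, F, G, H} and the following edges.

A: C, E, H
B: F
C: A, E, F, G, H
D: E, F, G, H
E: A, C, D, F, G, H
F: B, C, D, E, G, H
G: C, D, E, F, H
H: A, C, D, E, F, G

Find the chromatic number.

C, E, F, G, H are pairwise adjacent (a clique of size 5), so at least 5 colors are needed.
5 colors suffice: color 1 → {B, E}; color 2 → {A, F}; color 3 → {H}; color 4 → {C, D}; color 5 → {G}. Every edge joins two different colors.

5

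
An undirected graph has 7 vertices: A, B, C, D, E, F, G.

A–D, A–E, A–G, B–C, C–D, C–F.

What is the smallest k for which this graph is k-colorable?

2

B and C are adjacent, so at least 2 colors are needed.
A valid assignment using 2 colors: A=red, B=blue, C=red, D=blue, E=blue, F=blue, G=blue. Every edge joins two different colors.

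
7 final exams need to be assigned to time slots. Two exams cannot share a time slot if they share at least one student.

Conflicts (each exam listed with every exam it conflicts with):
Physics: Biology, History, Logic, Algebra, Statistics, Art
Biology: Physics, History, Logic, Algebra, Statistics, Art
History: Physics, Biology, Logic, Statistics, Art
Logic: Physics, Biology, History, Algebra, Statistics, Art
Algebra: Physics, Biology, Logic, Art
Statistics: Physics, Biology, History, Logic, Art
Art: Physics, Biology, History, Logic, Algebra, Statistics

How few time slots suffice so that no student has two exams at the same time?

6

Physics, Biology, History, Logic, Statistics, Art pairwise conflict, so at least 6 time slots are needed.
6 time slots suffice: time slot 1 → {Physics}; time slot 2 → {Logic}; time slot 3 → {Art}; time slot 4 → {Biology}; time slot 5 → {History, Algebra}; time slot 6 → {Statistics}. Each listed conflict is separated.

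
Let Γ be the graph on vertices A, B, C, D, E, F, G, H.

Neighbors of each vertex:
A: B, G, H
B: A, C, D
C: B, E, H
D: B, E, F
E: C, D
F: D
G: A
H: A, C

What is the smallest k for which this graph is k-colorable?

A and G are adjacent, so at least 2 colors are needed.
One proper 2-coloring: A=1, B=2, C=1, D=1, E=2, F=2, G=2, H=2. Each edge has distinct colors on its endpoints.

2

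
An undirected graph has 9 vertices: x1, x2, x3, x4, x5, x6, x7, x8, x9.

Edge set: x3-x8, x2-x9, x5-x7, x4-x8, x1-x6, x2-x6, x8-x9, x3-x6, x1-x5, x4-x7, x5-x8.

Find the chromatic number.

3

The cycle x1-x5-x8-x3-x6-x1 has odd length 5, so it cannot be 2-colored; at least 3 colors are needed.
3 colors suffice: x1=3, x2=3, x3=2, x4=2, x5=2, x6=1, x7=1, x8=1, x9=2. No two adjacent vertices share a color.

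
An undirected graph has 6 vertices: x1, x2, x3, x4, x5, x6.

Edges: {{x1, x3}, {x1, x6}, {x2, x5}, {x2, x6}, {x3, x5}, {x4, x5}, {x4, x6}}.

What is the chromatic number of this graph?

The cycle x6-x1-x3-x5-x4-x6 has odd length 5, so it cannot be 2-colored; at least 3 colors are needed.
3 colors suffice: color 1 → {x5, x6}; color 2 → {x2, x3, x4}; color 3 → {x1}. Every edge joins two different colors.

3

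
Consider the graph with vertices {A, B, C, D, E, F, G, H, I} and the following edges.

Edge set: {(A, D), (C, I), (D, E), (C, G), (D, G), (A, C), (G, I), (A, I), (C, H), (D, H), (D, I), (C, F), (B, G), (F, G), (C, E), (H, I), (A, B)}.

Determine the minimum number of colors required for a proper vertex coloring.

3

A, D, I are mutually adjacent, so at least 3 colors are needed.
3 colors suffice: A=3, B=1, C=1, D=1, E=2, F=2, G=3, H=3, I=2. No two adjacent vertices share a color.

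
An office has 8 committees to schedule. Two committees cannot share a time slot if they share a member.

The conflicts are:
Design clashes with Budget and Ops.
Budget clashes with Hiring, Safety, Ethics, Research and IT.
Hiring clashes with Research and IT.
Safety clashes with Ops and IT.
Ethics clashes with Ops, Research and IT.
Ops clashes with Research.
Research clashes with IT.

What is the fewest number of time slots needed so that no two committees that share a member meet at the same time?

Budget, Ethics, Research, IT all conflict with each other, so at least 4 time slots are needed.
Using 4 time slots: Design=2, Budget=1, Hiring=4, Safety=3, Ethics=4, Ops=1, Research=3, IT=2. Each listed conflict is separated.

4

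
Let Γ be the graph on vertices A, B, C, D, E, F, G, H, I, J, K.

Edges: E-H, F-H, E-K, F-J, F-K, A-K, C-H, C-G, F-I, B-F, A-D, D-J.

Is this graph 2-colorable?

The cycle F-K-A-D-J-F has odd length 5, so it cannot be 2-colored; at least 3 colors are needed.
So 2 colors are not enough.

No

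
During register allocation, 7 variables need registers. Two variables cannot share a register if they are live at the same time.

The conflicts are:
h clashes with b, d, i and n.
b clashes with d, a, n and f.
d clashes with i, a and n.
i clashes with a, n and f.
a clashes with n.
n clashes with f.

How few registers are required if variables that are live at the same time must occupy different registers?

h, d, i, n all conflict with each other, so at least 4 registers are needed.
Using 4 registers: h=4, b=3, d=2, i=3, a=4, n=1, f=2. Every pair that conflicts lands in different registers.

4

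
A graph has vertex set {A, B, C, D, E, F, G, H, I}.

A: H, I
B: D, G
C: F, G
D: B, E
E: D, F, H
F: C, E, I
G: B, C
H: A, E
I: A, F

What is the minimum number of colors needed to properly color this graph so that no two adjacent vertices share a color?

3

The cycle I-A-H-E-F-I has odd length 5, so it cannot be 2-colored; at least 3 colors are needed.
3 colors suffice: color 1 → {D, F, G, H}; color 2 → {A, B, C, E}; color 3 → {I}. No two adjacent vertices share a color.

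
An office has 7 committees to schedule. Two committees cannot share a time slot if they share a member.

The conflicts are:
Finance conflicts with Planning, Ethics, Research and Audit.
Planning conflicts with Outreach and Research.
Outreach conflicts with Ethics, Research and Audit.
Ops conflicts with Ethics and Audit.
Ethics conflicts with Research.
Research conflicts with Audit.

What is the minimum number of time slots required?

Outreach, Ethics, Research are mutually in conflict, so at least 3 time slots are needed.
3 time slots suffice: Finance=2, Planning=3, Outreach=2, Ops=1, Ethics=3, Research=1, Audit=3. No two conflicting committees share a time slot.

3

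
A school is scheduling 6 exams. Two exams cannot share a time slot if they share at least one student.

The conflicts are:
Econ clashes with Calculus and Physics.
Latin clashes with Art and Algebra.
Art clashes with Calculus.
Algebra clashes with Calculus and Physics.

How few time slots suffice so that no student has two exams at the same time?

2

Algebra and Calculus conflict, so at least 2 time slots are needed.
2 time slots suffice: time slot 1 → {Latin, Calculus, Physics}; time slot 2 → {Econ, Art, Algebra}. No two conflicting exams share a time slot.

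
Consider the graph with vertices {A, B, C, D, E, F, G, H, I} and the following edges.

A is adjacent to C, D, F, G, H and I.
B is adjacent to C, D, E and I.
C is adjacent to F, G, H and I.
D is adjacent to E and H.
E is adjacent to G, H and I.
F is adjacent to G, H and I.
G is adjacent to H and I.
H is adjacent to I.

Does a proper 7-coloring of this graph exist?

Yes

The chromatic number is 6. A, C, F, G, H, I are mutually adjacent (a clique of size 6), so at least 6 colors are needed.
6 colors suffice: color 1 → {D, I}; color 2 → {B, H}; color 3 → {G}; color 4 → {C, E}; color 5 → {A}; color 6 → {F}.
Since 7 ≥ 6, a proper 7-coloring certainly exists.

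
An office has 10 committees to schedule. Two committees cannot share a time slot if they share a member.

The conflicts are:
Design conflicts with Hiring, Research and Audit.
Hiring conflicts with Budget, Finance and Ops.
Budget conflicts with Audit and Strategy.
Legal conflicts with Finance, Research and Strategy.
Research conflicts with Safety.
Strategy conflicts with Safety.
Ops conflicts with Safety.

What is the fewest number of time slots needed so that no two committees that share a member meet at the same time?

3

The cycle Hiring-Ops-Safety-Research-Design-Hiring has odd length 5, so it cannot be 2-colored; at least 3 time slots are needed.
3 time slots suffice: time slot 1 → {Hiring, Legal, Audit, Safety}; time slot 2 → {Design, Finance, Strategy, Ops}; time slot 3 → {Budget, Research}. Every pair that conflicts lands in different time slots.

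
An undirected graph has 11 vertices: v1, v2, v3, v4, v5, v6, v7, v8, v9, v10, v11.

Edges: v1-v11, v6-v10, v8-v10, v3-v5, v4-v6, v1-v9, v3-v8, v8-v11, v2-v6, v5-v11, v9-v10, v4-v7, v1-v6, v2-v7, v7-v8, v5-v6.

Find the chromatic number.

The cycle v10-v8-v3-v5-v6-v10 has odd length 5, so it cannot be 2-colored; at least 3 colors are needed.
3 colors suffice: v1=2, v2=3, v3=3, v4=3, v5=2, v6=1, v7=2, v8=1, v9=1, v10=2, v11=3. Each edge has distinct colors on its endpoints.

3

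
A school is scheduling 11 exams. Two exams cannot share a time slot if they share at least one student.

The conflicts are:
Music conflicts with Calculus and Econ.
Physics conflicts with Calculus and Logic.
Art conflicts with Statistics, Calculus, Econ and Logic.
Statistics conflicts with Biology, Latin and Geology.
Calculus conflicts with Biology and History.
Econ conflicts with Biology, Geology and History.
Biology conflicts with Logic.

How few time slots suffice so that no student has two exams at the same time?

Econ and History conflict, so at least 2 time slots are needed.
Using 2 time slots: Music=2, Physics=2, Art=2, Statistics=1, Calculus=1, Econ=1, Biology=2, Latin=2, Logic=1, Geology=2, History=2. No two conflicting exams share a time slot.

2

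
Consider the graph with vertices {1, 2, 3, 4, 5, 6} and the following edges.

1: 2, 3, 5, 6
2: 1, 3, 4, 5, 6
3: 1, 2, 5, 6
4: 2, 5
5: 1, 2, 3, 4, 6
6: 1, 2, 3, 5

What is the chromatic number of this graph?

1, 2, 3, 5, 6 form a clique, so at least 5 colors are needed.
A valid assignment using 5 colors: 1=e, 2=b, 3=c, 4=c, 5=a, 6=d. Every edge joins two different colors.

5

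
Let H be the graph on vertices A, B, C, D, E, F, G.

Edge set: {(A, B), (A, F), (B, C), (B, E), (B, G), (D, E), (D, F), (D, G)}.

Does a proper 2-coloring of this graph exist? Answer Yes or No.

The cycle G-B-A-F-D-G has odd length 5, so it cannot be 2-colored; at least 3 colors are needed.
So 2 colors are not enough.

No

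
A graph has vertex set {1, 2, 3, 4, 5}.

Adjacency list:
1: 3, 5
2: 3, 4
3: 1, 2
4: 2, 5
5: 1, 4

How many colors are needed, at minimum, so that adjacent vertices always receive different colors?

The cycle 3-2-4-5-1-3 has odd length 5, so it cannot be 2-colored; at least 3 colors are needed.
3 colors suffice: color red → {3, 4}; color blue → {2, 5}; color green → {1}. Every edge joins two different colors.

3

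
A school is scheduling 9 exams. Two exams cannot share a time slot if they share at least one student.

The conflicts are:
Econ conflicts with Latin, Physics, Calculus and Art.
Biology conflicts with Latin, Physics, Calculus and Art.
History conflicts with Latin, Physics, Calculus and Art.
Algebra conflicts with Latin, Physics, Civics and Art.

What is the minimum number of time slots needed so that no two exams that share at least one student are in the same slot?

2

Algebra and Physics conflict, so at least 2 time slots are needed.
2 time slots suffice: Econ=1, Biology=1, History=1, Algebra=1, Latin=2, Physics=2, Calculus=2, Civics=2, Art=2. No two conflicting exams share a time slot.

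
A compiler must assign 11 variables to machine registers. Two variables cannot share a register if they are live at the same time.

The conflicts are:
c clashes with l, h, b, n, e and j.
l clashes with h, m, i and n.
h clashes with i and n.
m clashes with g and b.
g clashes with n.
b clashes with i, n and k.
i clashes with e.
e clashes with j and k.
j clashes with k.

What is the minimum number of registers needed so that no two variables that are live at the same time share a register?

c, l, h, n are mutually in conflict, so at least 4 registers are needed.
4 registers suffice: register 1 → {c, m, i, k}; register 2 → {n, e}; register 3 → {l, g, b, j}; register 4 → {h}. Each listed conflict is separated.

4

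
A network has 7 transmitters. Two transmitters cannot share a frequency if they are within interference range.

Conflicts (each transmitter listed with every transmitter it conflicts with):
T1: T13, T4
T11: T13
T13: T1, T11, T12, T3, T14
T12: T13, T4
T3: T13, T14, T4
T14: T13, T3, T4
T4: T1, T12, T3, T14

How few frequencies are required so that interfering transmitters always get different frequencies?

T3, T14, T4 are mutually in conflict, so at least 3 frequencies are needed.
3 frequencies suffice: T1=2, T11=2, T13=1, T12=2, T3=2, T14=3, T4=1. Every pair that conflicts lands in different frequencies.

3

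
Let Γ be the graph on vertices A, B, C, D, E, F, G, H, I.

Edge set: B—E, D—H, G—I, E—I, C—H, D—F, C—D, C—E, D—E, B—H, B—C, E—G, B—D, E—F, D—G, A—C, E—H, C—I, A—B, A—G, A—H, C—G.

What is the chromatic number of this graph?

B, C, D, E, H are pairwise adjacent (a clique of size 5), so at least 5 colors are needed.
A valid assignment using 5 colors: A=2, B=5, C=1, D=3, E=2, F=1, G=4, H=4, I=3. Every edge joins two different colors.

5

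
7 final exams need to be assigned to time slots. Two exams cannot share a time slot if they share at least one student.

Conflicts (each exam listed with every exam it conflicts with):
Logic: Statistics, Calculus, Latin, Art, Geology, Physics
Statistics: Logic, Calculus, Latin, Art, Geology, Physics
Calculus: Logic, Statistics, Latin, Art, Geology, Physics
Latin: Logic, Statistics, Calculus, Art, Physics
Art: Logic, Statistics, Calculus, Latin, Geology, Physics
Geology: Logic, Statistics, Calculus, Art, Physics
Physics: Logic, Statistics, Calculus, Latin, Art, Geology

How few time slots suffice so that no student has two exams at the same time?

Logic, Statistics, Calculus, Art, Geology, Physics pairwise conflict, so at least 6 time slots are needed.
6 time slots suffice: time slot 1 → {Statistics}; time slot 2 → {Art}; time slot 3 → {Physics}; time slot 4 → {Logic}; time slot 5 → {Calculus}; time slot 6 → {Latin, Geology}. Each listed conflict is separated.

6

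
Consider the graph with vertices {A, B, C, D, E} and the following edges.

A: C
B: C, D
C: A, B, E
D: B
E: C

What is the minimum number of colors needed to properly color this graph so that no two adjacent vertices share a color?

A and C are adjacent, so at least 2 colors are needed.
One proper 2-coloring: A=2, B=2, C=1, D=1, E=2. Each edge has distinct colors on its endpoints.

2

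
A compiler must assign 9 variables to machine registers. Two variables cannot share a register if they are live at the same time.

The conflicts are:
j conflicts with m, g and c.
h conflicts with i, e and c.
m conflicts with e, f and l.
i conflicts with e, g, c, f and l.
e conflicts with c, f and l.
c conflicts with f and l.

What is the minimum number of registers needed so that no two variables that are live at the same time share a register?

i, e, c, f are mutually in conflict, so at least 4 registers are needed.
4 registers suffice: register 1 → {m, g, c}; register 2 → {j, e}; register 3 → {i}; register 4 → {h, f, l}. Every pair that conflicts lands in different registers.

4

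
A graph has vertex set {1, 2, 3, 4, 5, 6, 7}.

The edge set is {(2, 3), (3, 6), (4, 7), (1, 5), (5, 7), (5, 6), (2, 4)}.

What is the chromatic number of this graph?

2 and 4 are adjacent, so at least 2 colors are needed.
One proper 2-coloring: 1=blue, 2=blue, 3=red, 4=red, 5=red, 6=blue, 7=blue. No two adjacent vertices share a color.

2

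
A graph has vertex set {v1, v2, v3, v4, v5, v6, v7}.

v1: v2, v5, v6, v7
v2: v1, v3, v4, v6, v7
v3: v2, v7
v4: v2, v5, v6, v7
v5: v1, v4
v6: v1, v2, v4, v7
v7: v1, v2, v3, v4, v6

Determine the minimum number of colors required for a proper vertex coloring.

4

v1, v2, v6, v7 are mutually adjacent (a clique of size 4), so at least 4 colors are needed.
4 colors suffice: color R → {v5, v7}; color B → {v2}; color G → {v1, v3, v4}; color Y → {v6}. No two adjacent vertices share a color.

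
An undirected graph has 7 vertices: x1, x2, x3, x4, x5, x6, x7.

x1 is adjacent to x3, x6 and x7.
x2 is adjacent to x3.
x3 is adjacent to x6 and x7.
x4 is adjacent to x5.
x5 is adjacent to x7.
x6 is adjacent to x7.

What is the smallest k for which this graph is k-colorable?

4

x1, x3, x6, x7 are mutually adjacent (a clique of size 4), so at least 4 colors are needed.
4 colors suffice: x1=3, x2=1, x3=2, x4=1, x5=2, x6=4, x7=1. No two adjacent vertices share a color.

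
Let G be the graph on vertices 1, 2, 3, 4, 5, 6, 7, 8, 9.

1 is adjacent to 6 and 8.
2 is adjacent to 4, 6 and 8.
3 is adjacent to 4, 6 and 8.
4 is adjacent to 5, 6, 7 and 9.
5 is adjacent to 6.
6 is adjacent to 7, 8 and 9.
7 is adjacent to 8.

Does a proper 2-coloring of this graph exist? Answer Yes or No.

No

3, 4, 6 are pairwise adjacent, so at least 3 colors are needed.
So 2 colors are not enough.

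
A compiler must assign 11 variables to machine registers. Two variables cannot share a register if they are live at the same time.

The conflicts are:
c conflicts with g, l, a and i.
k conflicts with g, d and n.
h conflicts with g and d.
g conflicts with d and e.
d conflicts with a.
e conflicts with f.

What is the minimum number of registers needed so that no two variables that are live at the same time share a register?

h, g, d are mutually in conflict, so at least 3 registers are needed.
Using 3 registers: c=2, k=3, h=3, g=1, d=2, e=2, n=1, l=1, f=1, a=1, i=1. Each listed conflict is separated.

3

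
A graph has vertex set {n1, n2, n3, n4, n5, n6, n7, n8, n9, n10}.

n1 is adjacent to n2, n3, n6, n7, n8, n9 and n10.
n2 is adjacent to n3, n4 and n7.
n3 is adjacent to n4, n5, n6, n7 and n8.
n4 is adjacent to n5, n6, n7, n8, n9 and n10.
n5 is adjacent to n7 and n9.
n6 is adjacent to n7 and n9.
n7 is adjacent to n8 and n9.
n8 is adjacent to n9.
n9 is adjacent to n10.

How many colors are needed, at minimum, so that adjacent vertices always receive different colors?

4

n1, n6, n7, n9 form a clique, so at least 4 colors are needed.
4 colors suffice: color 1 → {n7, n10}; color 2 → {n1, n4}; color 3 → {n3, n9}; color 4 → {n2, n5, n6, n8}. Every edge joins two different colors.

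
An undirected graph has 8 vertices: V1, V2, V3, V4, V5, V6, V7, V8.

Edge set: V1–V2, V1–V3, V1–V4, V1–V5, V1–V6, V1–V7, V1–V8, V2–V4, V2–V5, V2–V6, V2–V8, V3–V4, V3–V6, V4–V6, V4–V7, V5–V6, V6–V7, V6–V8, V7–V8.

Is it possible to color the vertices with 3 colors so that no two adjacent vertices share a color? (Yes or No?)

V1, V3, V4, V6 form a clique, so at least 4 colors are needed.
So 3 colors are not enough.

No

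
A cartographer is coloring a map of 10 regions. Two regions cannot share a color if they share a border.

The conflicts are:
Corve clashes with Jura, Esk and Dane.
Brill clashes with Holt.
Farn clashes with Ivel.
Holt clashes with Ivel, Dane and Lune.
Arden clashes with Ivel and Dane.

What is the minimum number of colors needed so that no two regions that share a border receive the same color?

Holt and Ivel conflict, so at least 2 colors are needed.
A valid assignment using 2 colors: Corve=1, Brill=2, Jura=2, Esk=2, Farn=1, Holt=1, Arden=1, Ivel=2, Dane=2, Lune=2. Every pair that conflicts lands in different colors.

2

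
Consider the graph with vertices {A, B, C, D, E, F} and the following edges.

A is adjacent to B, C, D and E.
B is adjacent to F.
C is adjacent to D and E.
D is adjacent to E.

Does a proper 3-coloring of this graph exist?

A, C, D, E form a clique, so at least 4 colors are needed.
So 3 colors are not enough.

No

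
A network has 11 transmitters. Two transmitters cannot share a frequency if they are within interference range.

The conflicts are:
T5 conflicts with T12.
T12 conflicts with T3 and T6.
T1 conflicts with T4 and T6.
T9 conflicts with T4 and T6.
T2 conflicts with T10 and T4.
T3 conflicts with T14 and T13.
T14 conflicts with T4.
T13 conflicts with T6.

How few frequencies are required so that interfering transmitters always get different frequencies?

2

T1 and T4 conflict, so at least 2 frequencies are needed.
Using 2 frequencies: T5=1, T12=2, T1=2, T9=2, T2=2, T10=1, T3=1, T14=2, T13=2, T4=1, T6=1. Every pair that conflicts lands in different frequencies.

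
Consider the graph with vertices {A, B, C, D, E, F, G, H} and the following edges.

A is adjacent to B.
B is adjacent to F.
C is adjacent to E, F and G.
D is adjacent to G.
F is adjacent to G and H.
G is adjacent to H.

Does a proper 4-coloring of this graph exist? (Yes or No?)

The chromatic number is 3. F, G, H are pairwise adjacent, so at least 3 colors are needed.
3 colors suffice: color 1 → {B, E, G}; color 2 → {A, D, F}; color 3 → {C, H}.
Since 4 ≥ 3, a proper 4-coloring certainly exists.

Yes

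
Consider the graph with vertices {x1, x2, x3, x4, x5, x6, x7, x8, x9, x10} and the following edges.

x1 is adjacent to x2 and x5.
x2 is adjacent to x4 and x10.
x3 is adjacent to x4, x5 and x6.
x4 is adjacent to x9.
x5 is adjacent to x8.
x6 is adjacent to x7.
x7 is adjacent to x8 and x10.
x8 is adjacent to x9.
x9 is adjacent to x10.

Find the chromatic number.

3

The cycle x3-x4-x9-x8-x5-x3 has odd length 5, so it cannot be 2-colored; at least 3 colors are needed.
3 colors suffice: color 1 → {x2, x3, x7, x9}; color 2 → {x4, x5, x6, x10}; color 3 → {x1, x8}. Every edge joins two different colors.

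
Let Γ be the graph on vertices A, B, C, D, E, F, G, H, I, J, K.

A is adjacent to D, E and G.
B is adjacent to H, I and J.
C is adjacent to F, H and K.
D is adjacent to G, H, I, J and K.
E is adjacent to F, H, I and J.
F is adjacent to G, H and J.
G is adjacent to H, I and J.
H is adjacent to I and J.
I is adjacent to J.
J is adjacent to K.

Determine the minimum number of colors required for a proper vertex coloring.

5

D, G, H, I, J form a clique, so at least 5 colors are needed.
5 colors suffice: color red → {A, H, K}; color blue → {C, J}; color green → {B, D, F}; color yellow → {E, G}; color purple → {I}. Every edge joins two different colors.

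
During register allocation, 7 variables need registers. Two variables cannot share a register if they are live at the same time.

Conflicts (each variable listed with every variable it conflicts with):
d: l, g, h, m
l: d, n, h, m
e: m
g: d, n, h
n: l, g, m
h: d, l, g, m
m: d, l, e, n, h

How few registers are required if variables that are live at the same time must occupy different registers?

d, l, h, m are mutually in conflict, so at least 4 registers are needed.
4 registers suffice: register 1 → {g, m}; register 2 → {d, e, n}; register 3 → {h}; register 4 → {l}. Every pair that conflicts lands in different registers.

4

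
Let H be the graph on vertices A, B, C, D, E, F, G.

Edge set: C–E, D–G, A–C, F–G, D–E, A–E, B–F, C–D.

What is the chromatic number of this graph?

A, C, E are pairwise adjacent, so at least 3 colors are needed.
3 colors suffice: A=green, B=blue, C=blue, D=green, E=red, F=red, G=blue. No two adjacent vertices share a color.

3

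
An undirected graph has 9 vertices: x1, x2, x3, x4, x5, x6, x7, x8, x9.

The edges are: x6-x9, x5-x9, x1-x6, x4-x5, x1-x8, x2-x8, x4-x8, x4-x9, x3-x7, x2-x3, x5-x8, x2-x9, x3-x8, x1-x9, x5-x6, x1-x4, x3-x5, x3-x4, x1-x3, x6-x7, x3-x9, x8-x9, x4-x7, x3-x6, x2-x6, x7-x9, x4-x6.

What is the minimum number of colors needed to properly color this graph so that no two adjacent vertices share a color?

x3, x4, x5, x8, x9 are pairwise adjacent (a clique of size 5), so at least 5 colors are needed.
5 colors suffice: color red → {x9}; color blue → {x3}; color green → {x2, x4}; color yellow → {x6, x8}; color purple → {x1, x5, x7}. No two adjacent vertices share a color.

5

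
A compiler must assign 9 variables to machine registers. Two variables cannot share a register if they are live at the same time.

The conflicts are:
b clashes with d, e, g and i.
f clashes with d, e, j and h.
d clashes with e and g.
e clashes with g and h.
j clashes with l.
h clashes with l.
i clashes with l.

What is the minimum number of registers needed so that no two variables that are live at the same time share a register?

b, d, e, g all conflict with each other, so at least 4 registers are needed.
4 registers suffice: b=2, f=2, d=3, e=1, j=3, g=4, h=3, i=3, l=1. Every pair that conflicts lands in different registers.

4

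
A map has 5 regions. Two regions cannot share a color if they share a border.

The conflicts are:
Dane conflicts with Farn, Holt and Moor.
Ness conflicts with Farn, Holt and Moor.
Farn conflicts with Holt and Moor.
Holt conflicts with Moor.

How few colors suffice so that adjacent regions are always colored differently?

Ness, Farn, Holt, Moor all conflict with each other, so at least 4 colors are needed.
4 colors suffice: color 1 → {Holt}; color 2 → {Farn}; color 3 → {Moor}; color 4 → {Dane, Ness}. Each listed conflict is separated.

4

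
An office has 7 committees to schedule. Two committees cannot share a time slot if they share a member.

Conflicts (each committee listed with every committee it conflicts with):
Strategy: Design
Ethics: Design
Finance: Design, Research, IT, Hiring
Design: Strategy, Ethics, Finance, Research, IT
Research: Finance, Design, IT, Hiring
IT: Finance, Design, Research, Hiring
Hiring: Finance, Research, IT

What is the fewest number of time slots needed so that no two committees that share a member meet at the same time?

4

Finance, Design, Research, IT all conflict with each other, so at least 4 time slots are needed.
A valid assignment using 4 time slots: Strategy=2, Ethics=2, Finance=3, Design=1, Research=2, IT=4, Hiring=1. Each listed conflict is separated.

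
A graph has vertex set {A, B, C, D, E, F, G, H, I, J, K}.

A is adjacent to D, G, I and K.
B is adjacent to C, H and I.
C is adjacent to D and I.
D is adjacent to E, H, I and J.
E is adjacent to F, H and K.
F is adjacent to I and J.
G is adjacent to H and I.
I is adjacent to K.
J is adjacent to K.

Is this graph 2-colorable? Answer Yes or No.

D, E, H form a triangle, so at least 3 colors are needed.
So 2 colors are not enough.

No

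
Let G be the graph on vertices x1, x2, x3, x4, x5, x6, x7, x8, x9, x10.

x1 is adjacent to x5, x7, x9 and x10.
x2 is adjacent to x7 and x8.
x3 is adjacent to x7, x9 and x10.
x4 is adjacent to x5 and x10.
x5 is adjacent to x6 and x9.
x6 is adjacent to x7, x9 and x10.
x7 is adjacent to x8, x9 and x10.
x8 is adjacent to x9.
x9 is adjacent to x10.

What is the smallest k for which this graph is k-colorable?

4

x1, x7, x9, x10 are mutually adjacent (a clique of size 4), so at least 4 colors are needed.
One proper 4-coloring: x1=4, x2=1, x3=4, x4=1, x5=2, x6=4, x7=2, x8=3, x9=1, x10=3. Each edge has distinct colors on its endpoints.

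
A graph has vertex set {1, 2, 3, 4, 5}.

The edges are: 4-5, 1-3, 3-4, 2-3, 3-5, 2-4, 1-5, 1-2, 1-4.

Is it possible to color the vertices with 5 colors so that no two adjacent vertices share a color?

The chromatic number is 4. 1, 2, 3, 4 form a clique, so at least 4 colors are needed.
4 colors suffice: 1=a, 2=d, 3=b, 4=c, 5=d.
Since 5 ≥ 4, a proper 5-coloring certainly exists.

Yes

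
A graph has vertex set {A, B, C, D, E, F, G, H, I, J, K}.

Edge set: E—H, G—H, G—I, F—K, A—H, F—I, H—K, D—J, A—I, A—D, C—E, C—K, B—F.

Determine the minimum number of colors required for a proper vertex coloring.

3

The cycle F-I-G-H-K-F has odd length 5, so it cannot be 2-colored; at least 3 colors are needed.
A valid assignment using 3 colors: A=blue, B=red, C=red, D=red, E=blue, F=green, G=blue, H=red, I=red, J=blue, K=blue. Every edge joins two different colors.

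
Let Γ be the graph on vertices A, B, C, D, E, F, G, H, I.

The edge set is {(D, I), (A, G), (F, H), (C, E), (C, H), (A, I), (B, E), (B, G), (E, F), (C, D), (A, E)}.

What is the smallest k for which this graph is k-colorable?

The cycle I-D-C-E-A-I has odd length 5, so it cannot be 2-colored; at least 3 colors are needed.
3 colors suffice: color 1 → {E, G, H, I}; color 2 → {A, B, C, F}; color 3 → {D}. Each edge has distinct colors on its endpoints.

3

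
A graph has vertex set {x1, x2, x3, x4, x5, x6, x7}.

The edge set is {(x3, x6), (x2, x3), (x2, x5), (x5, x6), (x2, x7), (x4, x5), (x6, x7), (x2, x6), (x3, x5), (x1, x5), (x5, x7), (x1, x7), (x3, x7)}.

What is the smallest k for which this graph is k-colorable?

5

x2, x3, x5, x6, x7 are mutually adjacent (a clique of size 5), so at least 5 colors are needed.
One proper 5-coloring: x1=3, x2=4, x3=5, x4=2, x5=1, x6=3, x7=2. Every edge joins two different colors.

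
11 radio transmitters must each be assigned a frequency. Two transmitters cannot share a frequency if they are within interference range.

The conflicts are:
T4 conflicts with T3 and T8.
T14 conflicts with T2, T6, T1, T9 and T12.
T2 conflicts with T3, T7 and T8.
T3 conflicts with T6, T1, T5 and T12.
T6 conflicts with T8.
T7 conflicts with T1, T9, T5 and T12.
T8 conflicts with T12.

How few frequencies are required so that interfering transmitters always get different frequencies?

2

T7 and T5 conflict, so at least 2 frequencies are needed.
2 frequencies suffice: T4=2, T14=1, T2=2, T3=1, T6=2, T7=1, T8=1, T1=2, T9=2, T5=2, T12=2. Each listed conflict is separated.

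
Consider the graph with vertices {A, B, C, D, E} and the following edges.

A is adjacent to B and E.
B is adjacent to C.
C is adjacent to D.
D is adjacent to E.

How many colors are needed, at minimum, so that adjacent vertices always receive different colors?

3

The cycle B-C-D-E-A-B has odd length 5, so it cannot be 2-colored; at least 3 colors are needed.
One proper 3-coloring: A=blue, B=red, C=blue, D=red, E=green. No two adjacent vertices share a color.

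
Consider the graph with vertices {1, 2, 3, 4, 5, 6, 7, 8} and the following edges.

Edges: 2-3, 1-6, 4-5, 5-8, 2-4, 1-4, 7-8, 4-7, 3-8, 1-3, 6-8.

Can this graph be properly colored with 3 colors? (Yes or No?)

The chromatic number is 3. The cycle 3-1-4-5-8-3 has odd length 5, so it cannot be 2-colored; at least 3 colors are needed.
A valid assignment using 3 colors: 1=b, 2=b, 3=c, 4=a, 5=b, 6=c, 7=b, 8=a.
That is already a proper 3-coloring.

Yes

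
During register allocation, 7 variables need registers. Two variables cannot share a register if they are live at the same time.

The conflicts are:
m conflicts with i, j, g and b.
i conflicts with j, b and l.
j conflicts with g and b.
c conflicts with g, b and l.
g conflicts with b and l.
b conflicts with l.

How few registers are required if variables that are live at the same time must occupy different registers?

m, i, j, b pairwise conflict, so at least 4 registers are needed.
A valid assignment using 4 registers: m=4, i=2, j=3, c=4, g=2, b=1, l=3. Every pair that conflicts lands in different registers.

4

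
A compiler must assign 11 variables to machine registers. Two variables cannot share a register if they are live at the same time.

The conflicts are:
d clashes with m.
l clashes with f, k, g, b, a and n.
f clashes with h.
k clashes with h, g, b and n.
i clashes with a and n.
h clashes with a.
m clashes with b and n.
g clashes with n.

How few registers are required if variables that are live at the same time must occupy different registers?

4

l, k, g, n are mutually in conflict, so at least 4 registers are needed.
Using 4 registers: d=2, l=1, f=2, k=3, i=1, h=1, m=1, g=4, b=2, a=2, n=2. Each listed conflict is separated.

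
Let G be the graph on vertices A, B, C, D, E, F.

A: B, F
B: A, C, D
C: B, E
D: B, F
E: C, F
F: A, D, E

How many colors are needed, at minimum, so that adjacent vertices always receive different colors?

3

The cycle F-A-B-C-E-F has odd length 5, so it cannot be 2-colored; at least 3 colors are needed.
One proper 3-coloring: A=blue, B=red, C=blue, D=blue, E=green, F=red. Each edge has distinct colors on its endpoints.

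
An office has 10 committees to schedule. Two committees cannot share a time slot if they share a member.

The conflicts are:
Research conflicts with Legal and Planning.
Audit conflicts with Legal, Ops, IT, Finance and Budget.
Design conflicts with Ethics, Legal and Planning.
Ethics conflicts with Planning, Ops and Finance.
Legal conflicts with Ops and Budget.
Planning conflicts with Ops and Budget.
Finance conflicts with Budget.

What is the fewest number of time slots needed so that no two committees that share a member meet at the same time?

3

Audit, Finance, Budget all conflict with each other, so at least 3 time slots are needed.
3 time slots suffice: time slot 1 → {Legal, Planning, IT, Finance}; time slot 2 → {Research, Audit, Ethics}; time slot 3 → {Design, Ops, Budget}. Every pair that conflicts lands in different time slots.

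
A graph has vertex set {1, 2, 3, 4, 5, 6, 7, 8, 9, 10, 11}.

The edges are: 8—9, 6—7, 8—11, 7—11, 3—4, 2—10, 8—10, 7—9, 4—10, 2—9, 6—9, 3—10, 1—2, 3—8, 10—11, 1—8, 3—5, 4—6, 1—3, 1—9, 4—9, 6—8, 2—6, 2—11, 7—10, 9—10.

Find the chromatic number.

7, 9, 10 form a triangle, so at least 3 colors are needed.
3 colors suffice: color a → {3, 9, 11}; color b → {1, 5, 6, 10}; color c → {2, 4, 7, 8}. Each edge has distinct colors on its endpoints.

3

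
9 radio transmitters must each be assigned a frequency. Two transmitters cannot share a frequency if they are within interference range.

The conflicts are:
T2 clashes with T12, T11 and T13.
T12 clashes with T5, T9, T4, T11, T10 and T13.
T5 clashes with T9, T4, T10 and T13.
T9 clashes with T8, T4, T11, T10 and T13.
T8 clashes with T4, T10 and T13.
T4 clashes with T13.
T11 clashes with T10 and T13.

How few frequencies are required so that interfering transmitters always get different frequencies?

5

T12, T5, T9, T4, T13 are mutually in conflict, so at least 5 frequencies are needed.
5 frequencies suffice: frequency 1 → {T12, T8}; frequency 2 → {T10, T13}; frequency 3 → {T2, T9}; frequency 4 → {T5, T11}; frequency 5 → {T4}. Each listed conflict is separated.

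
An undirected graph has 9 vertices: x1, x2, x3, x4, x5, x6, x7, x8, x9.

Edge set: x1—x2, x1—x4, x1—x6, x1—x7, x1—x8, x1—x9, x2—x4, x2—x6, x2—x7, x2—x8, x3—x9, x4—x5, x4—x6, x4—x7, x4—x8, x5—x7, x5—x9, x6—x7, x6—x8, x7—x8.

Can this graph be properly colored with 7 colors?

The chromatic number is 6. x1, x2, x4, x6, x7, x8 are pairwise adjacent (a clique of size 6), so at least 6 colors are needed.
One proper 6-coloring: x1=1, x2=6, x3=1, x4=3, x5=1, x6=5, x7=2, x8=4, x9=2.
Since 7 ≥ 6, a proper 7-coloring certainly exists.

Yes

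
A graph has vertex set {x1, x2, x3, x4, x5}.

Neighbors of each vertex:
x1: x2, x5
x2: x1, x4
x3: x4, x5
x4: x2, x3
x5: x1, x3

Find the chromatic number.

3

The cycle x4-x3-x5-x1-x2-x4 has odd length 5, so it cannot be 2-colored; at least 3 colors are needed.
3 colors suffice: x1=3, x2=2, x3=2, x4=1, x5=1. Each edge has distinct colors on its endpoints.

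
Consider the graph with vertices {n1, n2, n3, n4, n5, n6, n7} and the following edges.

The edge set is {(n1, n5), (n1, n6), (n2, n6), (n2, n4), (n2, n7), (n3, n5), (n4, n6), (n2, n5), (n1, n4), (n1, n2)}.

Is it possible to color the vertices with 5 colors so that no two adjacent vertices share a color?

The chromatic number is 4. n1, n2, n4, n6 are pairwise adjacent (a clique of size 4), so at least 4 colors are needed.
4 colors suffice: color 1 → {n2, n3}; color 2 → {n1, n7}; color 3 → {n5, n6}; color 4 → {n4}.
Since 5 ≥ 4, a proper 5-coloring certainly exists.

Yes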